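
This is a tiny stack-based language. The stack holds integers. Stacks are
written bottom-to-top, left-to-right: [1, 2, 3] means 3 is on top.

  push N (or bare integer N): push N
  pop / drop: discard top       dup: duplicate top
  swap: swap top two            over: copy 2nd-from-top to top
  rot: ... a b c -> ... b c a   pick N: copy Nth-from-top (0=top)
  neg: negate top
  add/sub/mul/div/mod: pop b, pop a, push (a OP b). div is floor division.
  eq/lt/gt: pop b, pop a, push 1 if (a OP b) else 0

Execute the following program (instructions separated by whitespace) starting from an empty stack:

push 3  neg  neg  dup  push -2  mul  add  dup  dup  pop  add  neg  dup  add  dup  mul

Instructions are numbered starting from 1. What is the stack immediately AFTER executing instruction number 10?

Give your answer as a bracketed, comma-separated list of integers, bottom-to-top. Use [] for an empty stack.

Answer: [-3, -3]

Derivation:
Step 1 ('push 3'): [3]
Step 2 ('neg'): [-3]
Step 3 ('neg'): [3]
Step 4 ('dup'): [3, 3]
Step 5 ('push -2'): [3, 3, -2]
Step 6 ('mul'): [3, -6]
Step 7 ('add'): [-3]
Step 8 ('dup'): [-3, -3]
Step 9 ('dup'): [-3, -3, -3]
Step 10 ('pop'): [-3, -3]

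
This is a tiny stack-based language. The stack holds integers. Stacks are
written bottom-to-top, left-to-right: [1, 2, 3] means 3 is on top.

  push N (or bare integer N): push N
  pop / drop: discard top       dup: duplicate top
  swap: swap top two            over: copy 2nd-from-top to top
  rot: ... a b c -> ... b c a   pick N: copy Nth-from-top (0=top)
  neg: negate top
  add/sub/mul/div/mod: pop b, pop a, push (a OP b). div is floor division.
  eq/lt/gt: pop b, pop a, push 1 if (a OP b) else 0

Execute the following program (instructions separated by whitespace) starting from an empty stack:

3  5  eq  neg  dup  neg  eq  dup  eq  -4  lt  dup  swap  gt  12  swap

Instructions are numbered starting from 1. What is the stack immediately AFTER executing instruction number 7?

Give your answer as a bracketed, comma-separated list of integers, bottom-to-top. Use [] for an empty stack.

Step 1 ('3'): [3]
Step 2 ('5'): [3, 5]
Step 3 ('eq'): [0]
Step 4 ('neg'): [0]
Step 5 ('dup'): [0, 0]
Step 6 ('neg'): [0, 0]
Step 7 ('eq'): [1]

Answer: [1]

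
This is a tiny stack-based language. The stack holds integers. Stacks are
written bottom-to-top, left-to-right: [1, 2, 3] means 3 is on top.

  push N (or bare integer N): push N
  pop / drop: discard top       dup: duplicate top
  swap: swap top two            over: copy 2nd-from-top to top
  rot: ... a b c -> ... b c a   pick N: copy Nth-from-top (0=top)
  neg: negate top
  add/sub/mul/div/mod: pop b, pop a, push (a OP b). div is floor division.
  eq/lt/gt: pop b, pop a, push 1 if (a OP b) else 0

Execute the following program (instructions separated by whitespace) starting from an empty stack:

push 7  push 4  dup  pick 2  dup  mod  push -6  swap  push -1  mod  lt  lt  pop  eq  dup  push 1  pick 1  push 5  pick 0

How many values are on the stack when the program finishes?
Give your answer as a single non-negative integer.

After 'push 7': stack = [7] (depth 1)
After 'push 4': stack = [7, 4] (depth 2)
After 'dup': stack = [7, 4, 4] (depth 3)
After 'pick 2': stack = [7, 4, 4, 7] (depth 4)
After 'dup': stack = [7, 4, 4, 7, 7] (depth 5)
After 'mod': stack = [7, 4, 4, 0] (depth 4)
After 'push -6': stack = [7, 4, 4, 0, -6] (depth 5)
After 'swap': stack = [7, 4, 4, -6, 0] (depth 5)
After 'push -1': stack = [7, 4, 4, -6, 0, -1] (depth 6)
After 'mod': stack = [7, 4, 4, -6, 0] (depth 5)
After 'lt': stack = [7, 4, 4, 1] (depth 4)
After 'lt': stack = [7, 4, 0] (depth 3)
After 'pop': stack = [7, 4] (depth 2)
After 'eq': stack = [0] (depth 1)
After 'dup': stack = [0, 0] (depth 2)
After 'push 1': stack = [0, 0, 1] (depth 3)
After 'pick 1': stack = [0, 0, 1, 0] (depth 4)
After 'push 5': stack = [0, 0, 1, 0, 5] (depth 5)
After 'pick 0': stack = [0, 0, 1, 0, 5, 5] (depth 6)

Answer: 6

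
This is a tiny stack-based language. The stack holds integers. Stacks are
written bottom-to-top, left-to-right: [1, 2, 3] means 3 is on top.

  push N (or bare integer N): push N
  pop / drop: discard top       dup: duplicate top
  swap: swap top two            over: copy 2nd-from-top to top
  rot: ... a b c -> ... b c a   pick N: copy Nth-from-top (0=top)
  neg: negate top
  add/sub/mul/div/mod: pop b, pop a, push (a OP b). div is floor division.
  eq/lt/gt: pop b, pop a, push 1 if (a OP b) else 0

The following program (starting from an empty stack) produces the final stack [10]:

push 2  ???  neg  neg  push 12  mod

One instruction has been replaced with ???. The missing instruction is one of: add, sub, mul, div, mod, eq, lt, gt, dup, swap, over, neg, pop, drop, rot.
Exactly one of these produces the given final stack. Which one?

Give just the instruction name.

Stack before ???: [2]
Stack after ???:  [-2]
The instruction that transforms [2] -> [-2] is: neg

Answer: neg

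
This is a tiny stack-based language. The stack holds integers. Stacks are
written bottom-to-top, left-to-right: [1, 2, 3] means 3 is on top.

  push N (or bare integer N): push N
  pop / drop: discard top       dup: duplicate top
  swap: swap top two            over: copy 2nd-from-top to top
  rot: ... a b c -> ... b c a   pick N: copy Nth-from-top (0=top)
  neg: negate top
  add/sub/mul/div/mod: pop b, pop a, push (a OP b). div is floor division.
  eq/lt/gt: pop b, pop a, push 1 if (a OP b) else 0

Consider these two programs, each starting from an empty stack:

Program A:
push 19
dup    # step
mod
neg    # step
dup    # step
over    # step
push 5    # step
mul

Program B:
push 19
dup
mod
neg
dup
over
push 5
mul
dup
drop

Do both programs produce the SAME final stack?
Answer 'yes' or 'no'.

Answer: yes

Derivation:
Program A trace:
  After 'push 19': [19]
  After 'dup': [19, 19]
  After 'mod': [0]
  After 'neg': [0]
  After 'dup': [0, 0]
  After 'over': [0, 0, 0]
  After 'push 5': [0, 0, 0, 5]
  After 'mul': [0, 0, 0]
Program A final stack: [0, 0, 0]

Program B trace:
  After 'push 19': [19]
  After 'dup': [19, 19]
  After 'mod': [0]
  After 'neg': [0]
  After 'dup': [0, 0]
  After 'over': [0, 0, 0]
  After 'push 5': [0, 0, 0, 5]
  After 'mul': [0, 0, 0]
  After 'dup': [0, 0, 0, 0]
  After 'drop': [0, 0, 0]
Program B final stack: [0, 0, 0]
Same: yes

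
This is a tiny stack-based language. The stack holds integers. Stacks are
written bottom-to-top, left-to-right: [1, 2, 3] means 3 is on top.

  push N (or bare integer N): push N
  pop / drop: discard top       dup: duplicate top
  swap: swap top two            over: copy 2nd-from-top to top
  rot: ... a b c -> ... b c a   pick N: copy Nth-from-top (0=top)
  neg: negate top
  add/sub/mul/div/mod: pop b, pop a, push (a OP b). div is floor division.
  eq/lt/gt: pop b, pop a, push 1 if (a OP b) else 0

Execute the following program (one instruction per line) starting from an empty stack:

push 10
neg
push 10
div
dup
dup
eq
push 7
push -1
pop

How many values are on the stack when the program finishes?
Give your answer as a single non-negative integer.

After 'push 10': stack = [10] (depth 1)
After 'neg': stack = [-10] (depth 1)
After 'push 10': stack = [-10, 10] (depth 2)
After 'div': stack = [-1] (depth 1)
After 'dup': stack = [-1, -1] (depth 2)
After 'dup': stack = [-1, -1, -1] (depth 3)
After 'eq': stack = [-1, 1] (depth 2)
After 'push 7': stack = [-1, 1, 7] (depth 3)
After 'push -1': stack = [-1, 1, 7, -1] (depth 4)
After 'pop': stack = [-1, 1, 7] (depth 3)

Answer: 3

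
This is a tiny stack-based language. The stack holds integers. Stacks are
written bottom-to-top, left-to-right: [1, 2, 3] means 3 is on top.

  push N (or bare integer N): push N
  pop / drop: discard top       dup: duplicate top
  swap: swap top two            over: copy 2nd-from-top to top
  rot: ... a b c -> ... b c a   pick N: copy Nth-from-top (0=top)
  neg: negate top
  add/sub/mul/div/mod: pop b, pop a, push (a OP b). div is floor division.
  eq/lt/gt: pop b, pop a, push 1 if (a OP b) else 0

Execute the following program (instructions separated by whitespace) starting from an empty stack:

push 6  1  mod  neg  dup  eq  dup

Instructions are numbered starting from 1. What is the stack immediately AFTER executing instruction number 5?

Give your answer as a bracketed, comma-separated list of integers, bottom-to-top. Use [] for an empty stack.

Answer: [0, 0]

Derivation:
Step 1 ('push 6'): [6]
Step 2 ('1'): [6, 1]
Step 3 ('mod'): [0]
Step 4 ('neg'): [0]
Step 5 ('dup'): [0, 0]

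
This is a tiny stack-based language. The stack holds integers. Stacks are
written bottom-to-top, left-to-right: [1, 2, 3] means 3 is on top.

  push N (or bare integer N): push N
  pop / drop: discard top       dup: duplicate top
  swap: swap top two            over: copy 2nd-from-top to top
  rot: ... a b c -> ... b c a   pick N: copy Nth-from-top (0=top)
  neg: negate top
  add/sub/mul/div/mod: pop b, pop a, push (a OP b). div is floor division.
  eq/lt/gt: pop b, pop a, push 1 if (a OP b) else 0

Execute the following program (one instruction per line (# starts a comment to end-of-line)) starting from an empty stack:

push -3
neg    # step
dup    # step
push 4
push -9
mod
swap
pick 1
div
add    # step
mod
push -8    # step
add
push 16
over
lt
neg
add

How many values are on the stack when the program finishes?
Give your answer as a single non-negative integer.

After 'push -3': stack = [-3] (depth 1)
After 'neg': stack = [3] (depth 1)
After 'dup': stack = [3, 3] (depth 2)
After 'push 4': stack = [3, 3, 4] (depth 3)
After 'push -9': stack = [3, 3, 4, -9] (depth 4)
After 'mod': stack = [3, 3, -5] (depth 3)
After 'swap': stack = [3, -5, 3] (depth 3)
After 'pick 1': stack = [3, -5, 3, -5] (depth 4)
After 'div': stack = [3, -5, -1] (depth 3)
After 'add': stack = [3, -6] (depth 2)
After 'mod': stack = [-3] (depth 1)
After 'push -8': stack = [-3, -8] (depth 2)
After 'add': stack = [-11] (depth 1)
After 'push 16': stack = [-11, 16] (depth 2)
After 'over': stack = [-11, 16, -11] (depth 3)
After 'lt': stack = [-11, 0] (depth 2)
After 'neg': stack = [-11, 0] (depth 2)
After 'add': stack = [-11] (depth 1)

Answer: 1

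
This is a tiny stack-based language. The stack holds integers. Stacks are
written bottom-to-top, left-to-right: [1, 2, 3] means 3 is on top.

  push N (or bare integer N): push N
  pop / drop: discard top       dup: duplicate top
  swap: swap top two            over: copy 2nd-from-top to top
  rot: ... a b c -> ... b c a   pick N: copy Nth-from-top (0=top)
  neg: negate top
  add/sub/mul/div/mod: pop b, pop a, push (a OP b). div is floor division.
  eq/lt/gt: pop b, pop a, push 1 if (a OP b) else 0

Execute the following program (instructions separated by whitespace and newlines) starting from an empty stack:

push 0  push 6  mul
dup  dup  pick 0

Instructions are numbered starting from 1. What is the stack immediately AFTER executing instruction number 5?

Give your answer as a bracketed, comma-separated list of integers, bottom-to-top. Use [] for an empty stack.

Answer: [0, 0, 0]

Derivation:
Step 1 ('push 0'): [0]
Step 2 ('push 6'): [0, 6]
Step 3 ('mul'): [0]
Step 4 ('dup'): [0, 0]
Step 5 ('dup'): [0, 0, 0]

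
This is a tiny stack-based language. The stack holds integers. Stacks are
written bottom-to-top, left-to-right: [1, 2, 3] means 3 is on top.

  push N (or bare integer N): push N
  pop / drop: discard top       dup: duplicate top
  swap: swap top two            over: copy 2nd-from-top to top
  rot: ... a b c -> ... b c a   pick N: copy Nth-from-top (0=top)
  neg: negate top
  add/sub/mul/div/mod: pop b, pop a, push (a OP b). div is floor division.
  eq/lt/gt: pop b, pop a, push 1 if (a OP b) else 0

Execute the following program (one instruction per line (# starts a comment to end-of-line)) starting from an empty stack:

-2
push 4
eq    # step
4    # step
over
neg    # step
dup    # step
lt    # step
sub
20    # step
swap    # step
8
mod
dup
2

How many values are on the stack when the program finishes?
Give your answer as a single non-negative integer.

After 'push -2': stack = [-2] (depth 1)
After 'push 4': stack = [-2, 4] (depth 2)
After 'eq': stack = [0] (depth 1)
After 'push 4': stack = [0, 4] (depth 2)
After 'over': stack = [0, 4, 0] (depth 3)
After 'neg': stack = [0, 4, 0] (depth 3)
After 'dup': stack = [0, 4, 0, 0] (depth 4)
After 'lt': stack = [0, 4, 0] (depth 3)
After 'sub': stack = [0, 4] (depth 2)
After 'push 20': stack = [0, 4, 20] (depth 3)
After 'swap': stack = [0, 20, 4] (depth 3)
After 'push 8': stack = [0, 20, 4, 8] (depth 4)
After 'mod': stack = [0, 20, 4] (depth 3)
After 'dup': stack = [0, 20, 4, 4] (depth 4)
After 'push 2': stack = [0, 20, 4, 4, 2] (depth 5)

Answer: 5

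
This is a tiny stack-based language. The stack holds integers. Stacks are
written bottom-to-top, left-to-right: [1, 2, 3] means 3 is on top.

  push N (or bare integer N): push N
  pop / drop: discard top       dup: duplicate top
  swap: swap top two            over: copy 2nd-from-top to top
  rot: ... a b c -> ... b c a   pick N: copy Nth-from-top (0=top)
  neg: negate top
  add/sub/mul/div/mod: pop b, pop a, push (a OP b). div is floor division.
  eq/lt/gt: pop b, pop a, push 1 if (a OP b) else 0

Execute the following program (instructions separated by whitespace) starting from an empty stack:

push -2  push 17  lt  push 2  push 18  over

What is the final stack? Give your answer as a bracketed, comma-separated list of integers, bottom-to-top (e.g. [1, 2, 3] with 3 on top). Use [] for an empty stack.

After 'push -2': [-2]
After 'push 17': [-2, 17]
After 'lt': [1]
After 'push 2': [1, 2]
After 'push 18': [1, 2, 18]
After 'over': [1, 2, 18, 2]

Answer: [1, 2, 18, 2]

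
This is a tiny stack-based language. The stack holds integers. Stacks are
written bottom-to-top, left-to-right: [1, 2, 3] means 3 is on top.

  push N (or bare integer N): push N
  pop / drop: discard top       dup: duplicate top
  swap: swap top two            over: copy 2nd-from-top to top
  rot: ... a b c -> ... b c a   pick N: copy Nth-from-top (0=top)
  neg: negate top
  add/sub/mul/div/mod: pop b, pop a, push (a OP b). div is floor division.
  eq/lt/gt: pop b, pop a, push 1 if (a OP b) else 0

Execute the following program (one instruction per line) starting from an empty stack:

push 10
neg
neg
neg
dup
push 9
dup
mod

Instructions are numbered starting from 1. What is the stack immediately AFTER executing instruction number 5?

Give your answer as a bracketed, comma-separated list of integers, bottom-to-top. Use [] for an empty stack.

Step 1 ('push 10'): [10]
Step 2 ('neg'): [-10]
Step 3 ('neg'): [10]
Step 4 ('neg'): [-10]
Step 5 ('dup'): [-10, -10]

Answer: [-10, -10]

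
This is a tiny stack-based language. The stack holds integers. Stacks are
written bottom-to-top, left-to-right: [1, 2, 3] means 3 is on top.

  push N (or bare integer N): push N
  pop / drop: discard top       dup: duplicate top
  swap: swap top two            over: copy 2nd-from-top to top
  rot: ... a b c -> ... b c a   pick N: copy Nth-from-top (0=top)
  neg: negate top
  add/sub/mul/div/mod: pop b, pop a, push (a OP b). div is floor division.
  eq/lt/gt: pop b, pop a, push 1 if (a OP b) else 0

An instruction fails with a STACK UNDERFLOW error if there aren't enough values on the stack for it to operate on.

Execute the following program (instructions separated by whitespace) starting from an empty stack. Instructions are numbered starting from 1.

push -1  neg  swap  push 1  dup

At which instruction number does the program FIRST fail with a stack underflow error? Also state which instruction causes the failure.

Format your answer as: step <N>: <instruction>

Step 1 ('push -1'): stack = [-1], depth = 1
Step 2 ('neg'): stack = [1], depth = 1
Step 3 ('swap'): needs 2 value(s) but depth is 1 — STACK UNDERFLOW

Answer: step 3: swap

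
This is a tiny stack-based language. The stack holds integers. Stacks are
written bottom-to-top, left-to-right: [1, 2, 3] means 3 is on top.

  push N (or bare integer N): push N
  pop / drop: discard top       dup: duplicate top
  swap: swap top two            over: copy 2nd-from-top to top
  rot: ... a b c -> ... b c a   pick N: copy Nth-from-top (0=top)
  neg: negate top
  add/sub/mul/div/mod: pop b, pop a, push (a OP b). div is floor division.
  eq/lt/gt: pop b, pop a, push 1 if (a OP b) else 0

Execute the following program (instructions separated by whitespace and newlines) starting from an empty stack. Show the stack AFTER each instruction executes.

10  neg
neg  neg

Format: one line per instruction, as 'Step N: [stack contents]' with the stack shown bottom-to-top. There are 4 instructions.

Step 1: [10]
Step 2: [-10]
Step 3: [10]
Step 4: [-10]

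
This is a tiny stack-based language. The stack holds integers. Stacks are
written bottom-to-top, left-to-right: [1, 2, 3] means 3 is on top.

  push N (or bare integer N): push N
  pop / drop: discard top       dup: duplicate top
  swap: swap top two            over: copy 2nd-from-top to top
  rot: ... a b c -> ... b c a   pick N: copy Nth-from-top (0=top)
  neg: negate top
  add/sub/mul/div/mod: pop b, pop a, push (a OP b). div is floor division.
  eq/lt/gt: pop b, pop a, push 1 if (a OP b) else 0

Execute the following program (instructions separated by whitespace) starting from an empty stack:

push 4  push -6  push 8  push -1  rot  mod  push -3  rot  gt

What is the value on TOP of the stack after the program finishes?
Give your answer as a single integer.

After 'push 4': [4]
After 'push -6': [4, -6]
After 'push 8': [4, -6, 8]
After 'push -1': [4, -6, 8, -1]
After 'rot': [4, 8, -1, -6]
After 'mod': [4, 8, -1]
After 'push -3': [4, 8, -1, -3]
After 'rot': [4, -1, -3, 8]
After 'gt': [4, -1, 0]

Answer: 0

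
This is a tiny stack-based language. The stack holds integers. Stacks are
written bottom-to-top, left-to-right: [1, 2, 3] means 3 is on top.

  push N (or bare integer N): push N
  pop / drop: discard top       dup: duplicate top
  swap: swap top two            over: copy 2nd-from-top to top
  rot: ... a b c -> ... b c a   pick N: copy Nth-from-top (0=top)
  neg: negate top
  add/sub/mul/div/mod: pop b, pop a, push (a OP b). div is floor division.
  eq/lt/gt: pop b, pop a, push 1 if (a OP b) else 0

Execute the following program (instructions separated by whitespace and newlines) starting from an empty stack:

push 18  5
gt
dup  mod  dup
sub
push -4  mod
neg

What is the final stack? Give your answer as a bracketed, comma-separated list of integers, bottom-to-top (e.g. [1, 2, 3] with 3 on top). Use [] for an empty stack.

After 'push 18': [18]
After 'push 5': [18, 5]
After 'gt': [1]
After 'dup': [1, 1]
After 'mod': [0]
After 'dup': [0, 0]
After 'sub': [0]
After 'push -4': [0, -4]
After 'mod': [0]
After 'neg': [0]

Answer: [0]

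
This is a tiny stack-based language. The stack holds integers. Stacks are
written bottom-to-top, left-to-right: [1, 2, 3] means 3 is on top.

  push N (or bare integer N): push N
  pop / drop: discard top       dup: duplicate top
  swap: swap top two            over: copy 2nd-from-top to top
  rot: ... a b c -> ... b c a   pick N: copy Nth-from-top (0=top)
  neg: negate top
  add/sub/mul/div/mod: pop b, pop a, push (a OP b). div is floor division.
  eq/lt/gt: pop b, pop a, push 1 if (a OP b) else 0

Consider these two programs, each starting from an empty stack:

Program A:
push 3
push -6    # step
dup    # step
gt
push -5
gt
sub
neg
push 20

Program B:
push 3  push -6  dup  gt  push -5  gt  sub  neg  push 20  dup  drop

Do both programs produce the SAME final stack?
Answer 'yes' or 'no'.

Program A trace:
  After 'push 3': [3]
  After 'push -6': [3, -6]
  After 'dup': [3, -6, -6]
  After 'gt': [3, 0]
  After 'push -5': [3, 0, -5]
  After 'gt': [3, 1]
  After 'sub': [2]
  After 'neg': [-2]
  After 'push 20': [-2, 20]
Program A final stack: [-2, 20]

Program B trace:
  After 'push 3': [3]
  After 'push -6': [3, -6]
  After 'dup': [3, -6, -6]
  After 'gt': [3, 0]
  After 'push -5': [3, 0, -5]
  After 'gt': [3, 1]
  After 'sub': [2]
  After 'neg': [-2]
  After 'push 20': [-2, 20]
  After 'dup': [-2, 20, 20]
  After 'drop': [-2, 20]
Program B final stack: [-2, 20]
Same: yes

Answer: yes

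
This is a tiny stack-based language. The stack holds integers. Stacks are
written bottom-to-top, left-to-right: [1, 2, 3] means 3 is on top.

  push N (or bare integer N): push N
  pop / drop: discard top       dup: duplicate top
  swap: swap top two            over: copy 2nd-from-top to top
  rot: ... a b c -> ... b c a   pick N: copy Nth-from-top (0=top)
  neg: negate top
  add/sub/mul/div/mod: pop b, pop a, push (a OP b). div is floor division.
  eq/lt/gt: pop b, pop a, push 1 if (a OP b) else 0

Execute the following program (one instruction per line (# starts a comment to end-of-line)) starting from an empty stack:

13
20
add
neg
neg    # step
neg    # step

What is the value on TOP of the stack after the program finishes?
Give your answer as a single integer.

After 'push 13': [13]
After 'push 20': [13, 20]
After 'add': [33]
After 'neg': [-33]
After 'neg': [33]
After 'neg': [-33]

Answer: -33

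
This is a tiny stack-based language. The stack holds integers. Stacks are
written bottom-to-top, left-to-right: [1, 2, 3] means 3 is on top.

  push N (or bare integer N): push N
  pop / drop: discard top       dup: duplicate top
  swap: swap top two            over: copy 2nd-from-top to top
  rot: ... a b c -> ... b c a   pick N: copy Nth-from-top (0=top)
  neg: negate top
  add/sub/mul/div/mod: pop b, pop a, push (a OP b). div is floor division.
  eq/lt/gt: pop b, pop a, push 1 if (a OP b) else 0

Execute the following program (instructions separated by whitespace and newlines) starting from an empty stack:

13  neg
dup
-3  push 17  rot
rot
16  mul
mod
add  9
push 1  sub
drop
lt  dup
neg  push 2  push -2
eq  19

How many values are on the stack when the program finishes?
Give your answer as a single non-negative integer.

Answer: 4

Derivation:
After 'push 13': stack = [13] (depth 1)
After 'neg': stack = [-13] (depth 1)
After 'dup': stack = [-13, -13] (depth 2)
After 'push -3': stack = [-13, -13, -3] (depth 3)
After 'push 17': stack = [-13, -13, -3, 17] (depth 4)
After 'rot': stack = [-13, -3, 17, -13] (depth 4)
After 'rot': stack = [-13, 17, -13, -3] (depth 4)
After 'push 16': stack = [-13, 17, -13, -3, 16] (depth 5)
After 'mul': stack = [-13, 17, -13, -48] (depth 4)
After 'mod': stack = [-13, 17, -13] (depth 3)
  ...
After 'push 1': stack = [-13, 4, 9, 1] (depth 4)
After 'sub': stack = [-13, 4, 8] (depth 3)
After 'drop': stack = [-13, 4] (depth 2)
After 'lt': stack = [1] (depth 1)
After 'dup': stack = [1, 1] (depth 2)
After 'neg': stack = [1, -1] (depth 2)
After 'push 2': stack = [1, -1, 2] (depth 3)
After 'push -2': stack = [1, -1, 2, -2] (depth 4)
After 'eq': stack = [1, -1, 0] (depth 3)
After 'push 19': stack = [1, -1, 0, 19] (depth 4)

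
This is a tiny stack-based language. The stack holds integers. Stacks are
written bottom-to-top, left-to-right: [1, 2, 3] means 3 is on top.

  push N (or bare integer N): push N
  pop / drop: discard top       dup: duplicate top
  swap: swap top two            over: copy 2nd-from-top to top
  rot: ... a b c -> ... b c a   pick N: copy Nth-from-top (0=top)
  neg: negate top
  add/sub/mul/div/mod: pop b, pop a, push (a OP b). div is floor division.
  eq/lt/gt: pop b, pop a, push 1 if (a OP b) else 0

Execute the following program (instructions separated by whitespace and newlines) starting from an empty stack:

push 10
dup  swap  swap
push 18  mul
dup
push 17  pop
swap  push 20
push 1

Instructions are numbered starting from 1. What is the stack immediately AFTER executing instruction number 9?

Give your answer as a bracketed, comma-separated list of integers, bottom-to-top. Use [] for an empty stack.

Step 1 ('push 10'): [10]
Step 2 ('dup'): [10, 10]
Step 3 ('swap'): [10, 10]
Step 4 ('swap'): [10, 10]
Step 5 ('push 18'): [10, 10, 18]
Step 6 ('mul'): [10, 180]
Step 7 ('dup'): [10, 180, 180]
Step 8 ('push 17'): [10, 180, 180, 17]
Step 9 ('pop'): [10, 180, 180]

Answer: [10, 180, 180]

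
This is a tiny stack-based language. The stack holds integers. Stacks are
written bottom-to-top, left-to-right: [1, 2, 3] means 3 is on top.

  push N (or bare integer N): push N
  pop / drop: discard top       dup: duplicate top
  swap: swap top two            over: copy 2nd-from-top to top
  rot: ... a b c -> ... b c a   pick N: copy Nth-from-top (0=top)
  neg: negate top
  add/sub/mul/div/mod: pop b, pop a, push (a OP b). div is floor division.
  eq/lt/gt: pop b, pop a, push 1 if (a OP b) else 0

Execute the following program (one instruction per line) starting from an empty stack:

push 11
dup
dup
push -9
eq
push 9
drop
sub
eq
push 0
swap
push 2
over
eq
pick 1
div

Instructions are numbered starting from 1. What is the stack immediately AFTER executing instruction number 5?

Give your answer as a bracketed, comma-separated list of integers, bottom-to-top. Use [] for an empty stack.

Step 1 ('push 11'): [11]
Step 2 ('dup'): [11, 11]
Step 3 ('dup'): [11, 11, 11]
Step 4 ('push -9'): [11, 11, 11, -9]
Step 5 ('eq'): [11, 11, 0]

Answer: [11, 11, 0]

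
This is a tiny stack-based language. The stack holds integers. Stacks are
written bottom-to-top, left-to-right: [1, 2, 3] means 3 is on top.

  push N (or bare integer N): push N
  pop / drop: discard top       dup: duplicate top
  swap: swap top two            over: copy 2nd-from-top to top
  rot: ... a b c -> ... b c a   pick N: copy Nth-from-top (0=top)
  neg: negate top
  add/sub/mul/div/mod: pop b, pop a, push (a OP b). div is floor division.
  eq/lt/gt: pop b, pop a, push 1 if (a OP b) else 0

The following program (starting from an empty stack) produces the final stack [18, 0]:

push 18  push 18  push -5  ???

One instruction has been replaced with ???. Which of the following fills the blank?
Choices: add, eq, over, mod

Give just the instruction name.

Stack before ???: [18, 18, -5]
Stack after ???:  [18, 0]
Checking each choice:
  add: produces [18, 13]
  eq: MATCH
  over: produces [18, 18, -5, 18]
  mod: produces [18, -2]


Answer: eq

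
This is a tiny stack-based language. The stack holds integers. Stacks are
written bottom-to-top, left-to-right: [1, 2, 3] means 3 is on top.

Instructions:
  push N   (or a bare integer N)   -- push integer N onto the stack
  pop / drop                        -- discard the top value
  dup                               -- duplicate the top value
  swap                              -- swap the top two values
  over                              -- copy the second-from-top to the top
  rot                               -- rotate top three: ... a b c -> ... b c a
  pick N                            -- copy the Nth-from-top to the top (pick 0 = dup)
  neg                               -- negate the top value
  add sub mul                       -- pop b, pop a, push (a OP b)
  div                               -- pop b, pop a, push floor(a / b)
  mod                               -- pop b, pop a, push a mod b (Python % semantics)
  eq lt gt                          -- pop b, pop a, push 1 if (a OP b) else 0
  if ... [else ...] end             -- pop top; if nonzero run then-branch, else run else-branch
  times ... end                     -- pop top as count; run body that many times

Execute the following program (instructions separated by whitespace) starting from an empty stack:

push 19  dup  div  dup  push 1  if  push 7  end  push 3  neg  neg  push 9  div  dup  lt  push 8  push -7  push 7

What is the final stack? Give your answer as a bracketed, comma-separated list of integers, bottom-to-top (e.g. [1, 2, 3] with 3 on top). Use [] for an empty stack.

After 'push 19': [19]
After 'dup': [19, 19]
After 'div': [1]
After 'dup': [1, 1]
After 'push 1': [1, 1, 1]
After 'if': [1, 1]
After 'push 7': [1, 1, 7]
After 'push 3': [1, 1, 7, 3]
After 'neg': [1, 1, 7, -3]
After 'neg': [1, 1, 7, 3]
After 'push 9': [1, 1, 7, 3, 9]
After 'div': [1, 1, 7, 0]
After 'dup': [1, 1, 7, 0, 0]
After 'lt': [1, 1, 7, 0]
After 'push 8': [1, 1, 7, 0, 8]
After 'push -7': [1, 1, 7, 0, 8, -7]
After 'push 7': [1, 1, 7, 0, 8, -7, 7]

Answer: [1, 1, 7, 0, 8, -7, 7]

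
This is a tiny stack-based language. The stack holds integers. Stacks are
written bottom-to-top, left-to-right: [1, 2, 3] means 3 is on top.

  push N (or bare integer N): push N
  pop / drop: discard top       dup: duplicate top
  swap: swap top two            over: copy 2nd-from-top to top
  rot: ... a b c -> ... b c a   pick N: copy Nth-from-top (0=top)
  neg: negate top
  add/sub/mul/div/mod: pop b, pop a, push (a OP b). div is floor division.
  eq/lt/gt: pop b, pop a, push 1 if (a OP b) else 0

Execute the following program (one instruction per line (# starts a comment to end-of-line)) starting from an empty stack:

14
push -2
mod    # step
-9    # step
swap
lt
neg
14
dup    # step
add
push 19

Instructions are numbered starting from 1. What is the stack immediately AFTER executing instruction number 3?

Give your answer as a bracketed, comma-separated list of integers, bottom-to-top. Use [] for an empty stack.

Step 1 ('14'): [14]
Step 2 ('push -2'): [14, -2]
Step 3 ('mod'): [0]

Answer: [0]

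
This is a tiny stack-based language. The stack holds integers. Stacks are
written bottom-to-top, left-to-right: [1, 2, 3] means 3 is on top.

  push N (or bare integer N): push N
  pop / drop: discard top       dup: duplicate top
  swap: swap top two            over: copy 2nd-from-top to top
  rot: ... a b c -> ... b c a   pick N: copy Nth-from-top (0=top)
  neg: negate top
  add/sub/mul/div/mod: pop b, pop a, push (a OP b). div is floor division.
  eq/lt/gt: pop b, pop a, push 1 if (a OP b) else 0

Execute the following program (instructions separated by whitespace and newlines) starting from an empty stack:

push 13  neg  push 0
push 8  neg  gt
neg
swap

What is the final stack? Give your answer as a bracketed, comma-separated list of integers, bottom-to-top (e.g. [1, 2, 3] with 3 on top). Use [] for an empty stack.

After 'push 13': [13]
After 'neg': [-13]
After 'push 0': [-13, 0]
After 'push 8': [-13, 0, 8]
After 'neg': [-13, 0, -8]
After 'gt': [-13, 1]
After 'neg': [-13, -1]
After 'swap': [-1, -13]

Answer: [-1, -13]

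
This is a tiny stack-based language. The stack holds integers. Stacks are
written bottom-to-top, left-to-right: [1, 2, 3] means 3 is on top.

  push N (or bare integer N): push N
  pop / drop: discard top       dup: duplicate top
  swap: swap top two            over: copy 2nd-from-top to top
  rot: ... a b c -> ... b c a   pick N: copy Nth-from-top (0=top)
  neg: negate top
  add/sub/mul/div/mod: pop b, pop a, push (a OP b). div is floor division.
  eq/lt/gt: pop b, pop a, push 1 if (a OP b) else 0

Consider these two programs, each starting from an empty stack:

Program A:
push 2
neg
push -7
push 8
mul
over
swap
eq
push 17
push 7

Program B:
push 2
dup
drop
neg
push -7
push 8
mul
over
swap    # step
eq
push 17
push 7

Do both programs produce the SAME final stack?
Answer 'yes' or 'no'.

Answer: yes

Derivation:
Program A trace:
  After 'push 2': [2]
  After 'neg': [-2]
  After 'push -7': [-2, -7]
  After 'push 8': [-2, -7, 8]
  After 'mul': [-2, -56]
  After 'over': [-2, -56, -2]
  After 'swap': [-2, -2, -56]
  After 'eq': [-2, 0]
  After 'push 17': [-2, 0, 17]
  After 'push 7': [-2, 0, 17, 7]
Program A final stack: [-2, 0, 17, 7]

Program B trace:
  After 'push 2': [2]
  After 'dup': [2, 2]
  After 'drop': [2]
  After 'neg': [-2]
  After 'push -7': [-2, -7]
  After 'push 8': [-2, -7, 8]
  After 'mul': [-2, -56]
  After 'over': [-2, -56, -2]
  After 'swap': [-2, -2, -56]
  After 'eq': [-2, 0]
  After 'push 17': [-2, 0, 17]
  After 'push 7': [-2, 0, 17, 7]
Program B final stack: [-2, 0, 17, 7]
Same: yes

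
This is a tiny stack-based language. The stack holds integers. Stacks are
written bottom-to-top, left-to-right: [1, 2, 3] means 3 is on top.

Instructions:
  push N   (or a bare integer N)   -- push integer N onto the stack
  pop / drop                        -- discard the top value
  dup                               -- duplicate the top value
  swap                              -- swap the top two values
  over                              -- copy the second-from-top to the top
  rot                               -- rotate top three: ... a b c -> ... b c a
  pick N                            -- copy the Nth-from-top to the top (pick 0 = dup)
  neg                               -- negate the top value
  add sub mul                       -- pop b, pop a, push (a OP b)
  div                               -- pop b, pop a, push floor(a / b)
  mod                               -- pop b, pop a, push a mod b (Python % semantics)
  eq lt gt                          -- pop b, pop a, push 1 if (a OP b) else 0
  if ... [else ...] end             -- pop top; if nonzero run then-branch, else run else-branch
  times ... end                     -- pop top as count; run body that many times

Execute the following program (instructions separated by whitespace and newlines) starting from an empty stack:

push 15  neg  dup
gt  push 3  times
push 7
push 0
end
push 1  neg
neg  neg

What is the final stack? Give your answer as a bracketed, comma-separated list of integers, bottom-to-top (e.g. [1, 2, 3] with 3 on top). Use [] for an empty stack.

After 'push 15': [15]
After 'neg': [-15]
After 'dup': [-15, -15]
After 'gt': [0]
After 'push 3': [0, 3]
After 'times': [0]
After 'push 7': [0, 7]
After 'push 0': [0, 7, 0]
After 'push 7': [0, 7, 0, 7]
After 'push 0': [0, 7, 0, 7, 0]
After 'push 7': [0, 7, 0, 7, 0, 7]
After 'push 0': [0, 7, 0, 7, 0, 7, 0]
After 'push 1': [0, 7, 0, 7, 0, 7, 0, 1]
After 'neg': [0, 7, 0, 7, 0, 7, 0, -1]
After 'neg': [0, 7, 0, 7, 0, 7, 0, 1]
After 'neg': [0, 7, 0, 7, 0, 7, 0, -1]

Answer: [0, 7, 0, 7, 0, 7, 0, -1]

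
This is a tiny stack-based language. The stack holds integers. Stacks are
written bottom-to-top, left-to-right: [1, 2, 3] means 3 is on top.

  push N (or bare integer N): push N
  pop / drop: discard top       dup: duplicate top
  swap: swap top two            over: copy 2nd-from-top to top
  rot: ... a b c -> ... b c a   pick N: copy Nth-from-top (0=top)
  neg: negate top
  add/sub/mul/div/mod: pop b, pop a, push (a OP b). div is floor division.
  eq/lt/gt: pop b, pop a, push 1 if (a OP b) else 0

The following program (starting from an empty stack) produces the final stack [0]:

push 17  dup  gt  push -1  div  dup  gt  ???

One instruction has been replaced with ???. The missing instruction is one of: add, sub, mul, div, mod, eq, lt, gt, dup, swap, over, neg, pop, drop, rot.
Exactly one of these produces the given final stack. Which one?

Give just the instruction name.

Stack before ???: [0]
Stack after ???:  [0]
The instruction that transforms [0] -> [0] is: neg

Answer: neg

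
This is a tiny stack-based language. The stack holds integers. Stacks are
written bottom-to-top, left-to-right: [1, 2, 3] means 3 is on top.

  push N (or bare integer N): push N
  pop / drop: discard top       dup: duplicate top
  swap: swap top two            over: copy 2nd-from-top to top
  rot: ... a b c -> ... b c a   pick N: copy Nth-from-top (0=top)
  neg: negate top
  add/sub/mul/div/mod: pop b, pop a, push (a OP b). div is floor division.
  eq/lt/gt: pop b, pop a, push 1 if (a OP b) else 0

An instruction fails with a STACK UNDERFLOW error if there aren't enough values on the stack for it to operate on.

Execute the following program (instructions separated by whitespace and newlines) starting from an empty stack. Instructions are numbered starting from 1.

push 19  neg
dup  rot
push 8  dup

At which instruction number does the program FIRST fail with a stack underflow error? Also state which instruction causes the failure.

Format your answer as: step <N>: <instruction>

Step 1 ('push 19'): stack = [19], depth = 1
Step 2 ('neg'): stack = [-19], depth = 1
Step 3 ('dup'): stack = [-19, -19], depth = 2
Step 4 ('rot'): needs 3 value(s) but depth is 2 — STACK UNDERFLOW

Answer: step 4: rot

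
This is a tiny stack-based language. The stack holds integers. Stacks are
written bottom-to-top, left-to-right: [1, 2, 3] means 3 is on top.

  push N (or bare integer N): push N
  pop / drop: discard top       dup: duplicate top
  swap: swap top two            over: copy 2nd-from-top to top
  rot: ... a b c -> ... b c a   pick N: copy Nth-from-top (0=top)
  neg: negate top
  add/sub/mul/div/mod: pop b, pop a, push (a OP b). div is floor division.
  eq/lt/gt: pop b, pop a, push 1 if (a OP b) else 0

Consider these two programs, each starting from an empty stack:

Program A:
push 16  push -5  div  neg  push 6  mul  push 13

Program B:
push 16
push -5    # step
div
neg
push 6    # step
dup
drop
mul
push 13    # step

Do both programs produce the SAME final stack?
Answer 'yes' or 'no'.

Answer: yes

Derivation:
Program A trace:
  After 'push 16': [16]
  After 'push -5': [16, -5]
  After 'div': [-4]
  After 'neg': [4]
  After 'push 6': [4, 6]
  After 'mul': [24]
  After 'push 13': [24, 13]
Program A final stack: [24, 13]

Program B trace:
  After 'push 16': [16]
  After 'push -5': [16, -5]
  After 'div': [-4]
  After 'neg': [4]
  After 'push 6': [4, 6]
  After 'dup': [4, 6, 6]
  After 'drop': [4, 6]
  After 'mul': [24]
  After 'push 13': [24, 13]
Program B final stack: [24, 13]
Same: yes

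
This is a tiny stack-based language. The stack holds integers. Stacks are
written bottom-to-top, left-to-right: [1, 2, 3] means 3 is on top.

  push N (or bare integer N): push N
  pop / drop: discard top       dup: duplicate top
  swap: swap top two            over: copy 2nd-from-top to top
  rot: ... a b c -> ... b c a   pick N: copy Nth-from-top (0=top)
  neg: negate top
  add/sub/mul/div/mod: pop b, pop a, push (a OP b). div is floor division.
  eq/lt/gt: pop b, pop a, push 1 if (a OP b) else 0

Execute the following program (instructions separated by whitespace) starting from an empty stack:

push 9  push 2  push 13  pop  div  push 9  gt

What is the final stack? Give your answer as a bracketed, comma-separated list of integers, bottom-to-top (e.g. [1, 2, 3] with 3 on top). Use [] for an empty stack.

Answer: [0]

Derivation:
After 'push 9': [9]
After 'push 2': [9, 2]
After 'push 13': [9, 2, 13]
After 'pop': [9, 2]
After 'div': [4]
After 'push 9': [4, 9]
After 'gt': [0]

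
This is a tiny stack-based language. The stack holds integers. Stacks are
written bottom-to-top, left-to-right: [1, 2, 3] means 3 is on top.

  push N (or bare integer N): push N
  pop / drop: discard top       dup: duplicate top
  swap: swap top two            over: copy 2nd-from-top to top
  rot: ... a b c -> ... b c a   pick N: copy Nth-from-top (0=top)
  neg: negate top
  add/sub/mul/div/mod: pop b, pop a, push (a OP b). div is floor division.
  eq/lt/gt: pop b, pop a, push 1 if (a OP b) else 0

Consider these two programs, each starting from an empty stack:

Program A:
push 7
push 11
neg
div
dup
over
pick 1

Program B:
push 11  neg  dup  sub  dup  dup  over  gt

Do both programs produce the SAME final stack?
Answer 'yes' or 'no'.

Program A trace:
  After 'push 7': [7]
  After 'push 11': [7, 11]
  After 'neg': [7, -11]
  After 'div': [-1]
  After 'dup': [-1, -1]
  After 'over': [-1, -1, -1]
  After 'pick 1': [-1, -1, -1, -1]
Program A final stack: [-1, -1, -1, -1]

Program B trace:
  After 'push 11': [11]
  After 'neg': [-11]
  After 'dup': [-11, -11]
  After 'sub': [0]
  After 'dup': [0, 0]
  After 'dup': [0, 0, 0]
  After 'over': [0, 0, 0, 0]
  After 'gt': [0, 0, 0]
Program B final stack: [0, 0, 0]
Same: no

Answer: no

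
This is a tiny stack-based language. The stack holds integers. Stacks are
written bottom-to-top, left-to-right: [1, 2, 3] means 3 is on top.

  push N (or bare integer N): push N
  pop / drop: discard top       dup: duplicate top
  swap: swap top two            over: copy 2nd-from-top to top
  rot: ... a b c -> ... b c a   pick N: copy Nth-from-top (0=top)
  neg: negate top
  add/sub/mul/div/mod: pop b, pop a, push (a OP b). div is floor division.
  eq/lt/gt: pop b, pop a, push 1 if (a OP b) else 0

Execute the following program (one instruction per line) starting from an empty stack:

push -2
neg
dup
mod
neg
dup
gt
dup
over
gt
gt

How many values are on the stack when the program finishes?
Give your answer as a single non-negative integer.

Answer: 1

Derivation:
After 'push -2': stack = [-2] (depth 1)
After 'neg': stack = [2] (depth 1)
After 'dup': stack = [2, 2] (depth 2)
After 'mod': stack = [0] (depth 1)
After 'neg': stack = [0] (depth 1)
After 'dup': stack = [0, 0] (depth 2)
After 'gt': stack = [0] (depth 1)
After 'dup': stack = [0, 0] (depth 2)
After 'over': stack = [0, 0, 0] (depth 3)
After 'gt': stack = [0, 0] (depth 2)
After 'gt': stack = [0] (depth 1)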